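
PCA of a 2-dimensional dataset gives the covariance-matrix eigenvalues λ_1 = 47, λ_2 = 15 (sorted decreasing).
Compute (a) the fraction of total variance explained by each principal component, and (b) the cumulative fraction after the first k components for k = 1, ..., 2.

Step 1 — total variance = trace(Sigma) = Σ λ_i = 47 + 15 = 62.

Step 2 — fraction explained by component i = λ_i / Σ λ:
  PC1: 47/62 = 0.7581
  PC2: 15/62 = 0.2419

Step 3 — cumulative fraction after k components = (λ_1 + ... + λ_k) / Σ λ:
  k = 1: 47/62 = 0.7581
  k = 2: (47 + 15)/62 = 62/62 = 1

Summary (fraction, with percent):

explained: PC1 0.7581 (75.81%), PC2 0.2419 (24.19%);  cumulative: 0.7581, 1


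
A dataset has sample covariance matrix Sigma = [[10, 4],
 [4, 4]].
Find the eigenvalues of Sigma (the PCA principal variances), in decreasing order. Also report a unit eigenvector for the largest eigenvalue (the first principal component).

Step 1 — characteristic polynomial of 2×2 Sigma:
  det(Sigma - λI) = λ² - trace · λ + det = 0.
  trace = 10 + 4 = 14, det = 10·4 - (4)² = 24.
Step 2 — discriminant:
  Δ = trace² - 4·det = 196 - 96 = 100.
Step 3 — eigenvalues:
  λ = (trace ± √Δ)/2 = (14 ± 10)/2,
  λ_1 = 12,  λ_2 = 2.

Step 4 — unit eigenvector for λ_1: solve (Sigma - λ_1 I)v = 0. First row:
  (10 - 12)·v_x + (4)·v_y = 0, i.e. (-2)·v_x + (4)·v_y = 0,
  so v ∝ (b, λ_1 - a) = (4, 2) = u.
  ||u|| = √((4)² + (2)²) = √(20) ≈ 4.4721,
  v_1 = u/||u|| ≈ (0.8944, 0.4472) (||v_1|| = 1).

λ_1 = 12,  λ_2 = 2;  v_1 ≈ (0.8944, 0.4472)


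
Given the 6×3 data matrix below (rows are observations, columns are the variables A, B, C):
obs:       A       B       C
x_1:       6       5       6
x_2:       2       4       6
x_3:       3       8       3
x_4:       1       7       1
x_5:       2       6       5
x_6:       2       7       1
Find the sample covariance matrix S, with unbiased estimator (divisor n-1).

Step 1 — column means:
  mean(A) = (6 + 2 + 3 + 1 + 2 + 2) / 6 = 16/6 = 2.6667
  mean(B) = (5 + 4 + 8 + 7 + 6 + 7) / 6 = 37/6 = 6.1667
  mean(C) = (6 + 6 + 3 + 1 + 5 + 1) / 6 = 22/6 = 3.6667

Step 2 — sample covariance S[i,j] = (1/(n-1)) · Σ_k (x_{k,i} - mean_i) · (x_{k,j} - mean_j), with n-1 = 5.
  S[A,A] = ((3.3333)·(3.3333) + (-0.6667)·(-0.6667) + (0.3333)·(0.3333) + (-1.6667)·(-1.6667) + (-0.6667)·(-0.6667) + (-0.6667)·(-0.6667)) / 5 = 15.3333/5 = 3.0667
  S[A,B] = ((3.3333)·(-1.1667) + (-0.6667)·(-2.1667) + (0.3333)·(1.8333) + (-1.6667)·(0.8333) + (-0.6667)·(-0.1667) + (-0.6667)·(0.8333)) / 5 = -3.6667/5 = -0.7333
  S[A,C] = ((3.3333)·(2.3333) + (-0.6667)·(2.3333) + (0.3333)·(-0.6667) + (-1.6667)·(-2.6667) + (-0.6667)·(1.3333) + (-0.6667)·(-2.6667)) / 5 = 11.3333/5 = 2.2667
  S[B,B] = ((-1.1667)·(-1.1667) + (-2.1667)·(-2.1667) + (1.8333)·(1.8333) + (0.8333)·(0.8333) + (-0.1667)·(-0.1667) + (0.8333)·(0.8333)) / 5 = 10.8333/5 = 2.1667
  S[B,C] = ((-1.1667)·(2.3333) + (-2.1667)·(2.3333) + (1.8333)·(-0.6667) + (0.8333)·(-2.6667) + (-0.1667)·(1.3333) + (0.8333)·(-2.6667)) / 5 = -13.6667/5 = -2.7333
  S[C,C] = ((2.3333)·(2.3333) + (2.3333)·(2.3333) + (-0.6667)·(-0.6667) + (-2.6667)·(-2.6667) + (1.3333)·(1.3333) + (-2.6667)·(-2.6667)) / 5 = 27.3333/5 = 5.4667

S is symmetric (S[j,i] = S[i,j]). Assembling:

S = [[3.0667, -0.7333, 2.2667],
 [-0.7333, 2.1667, -2.7333],
 [2.2667, -2.7333, 5.4667]]


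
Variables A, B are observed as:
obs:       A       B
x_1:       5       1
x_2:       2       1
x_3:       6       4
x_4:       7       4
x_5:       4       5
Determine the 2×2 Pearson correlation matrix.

Step 1 — column means:
  mean(A) = (5 + 2 + 6 + 7 + 4) / 5 = 24/5 = 4.8
  mean(B) = (1 + 1 + 4 + 4 + 5) / 5 = 15/5 = 3

Step 2 — sample variances and covariances s[i,j] = (1/(n-1)) · Σ_k (x_{k,i} - mean_i) · (x_{k,j} - mean_j), with n-1 = 4:
  s[A,A] = ((0.2)·(0.2) + (-2.8)·(-2.8) + (1.2)·(1.2) + (2.2)·(2.2) + (-0.8)·(-0.8)) / 4 = 14.8/4 = 3.7
  s[A,B] = ((0.2)·(-2) + (-2.8)·(-2) + (1.2)·(1) + (2.2)·(1) + (-0.8)·(2)) / 4 = 7/4 = 1.75
  s[B,B] = ((-2)·(-2) + (-2)·(-2) + (1)·(1) + (1)·(1) + (2)·(2)) / 4 = 14/4 = 3.5
  Sample standard deviations s_i = √(s[i,i]):
  s(A) = √(3.7) = 1.9235
  s(B) = √(3.5) = 1.8708

Step 3 — r_{ij} = s_{ij} / (s_i · s_j):
  r[A,A] = 1 (diagonal).
  r[A,B] = 1.75 / (1.9235 · 1.8708) = 1.75 / 3.5986 = 0.4863
  r[B,B] = 1 (diagonal).

R is symmetric with unit diagonal. Assembling:

R = [[1, 0.4863],
 [0.4863, 1]]


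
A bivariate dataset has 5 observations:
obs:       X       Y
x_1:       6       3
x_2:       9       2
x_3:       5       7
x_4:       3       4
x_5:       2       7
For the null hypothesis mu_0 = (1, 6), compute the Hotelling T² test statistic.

Step 1 — sample mean vector:
  mean(X) = (6 + 9 + 5 + 3 + 2) / 5 = 25/5 = 5
  mean(Y) = (3 + 2 + 7 + 4 + 7) / 5 = 23/5 = 4.6
  x̄ = (5, 4.6),  deviation x̄ - mu_0 = (5, 4.6) - (1, 6) = (4, -1.4).

Step 2 — sample covariance matrix, S[i,j] = (1/(n-1)) · Σ_k (x_{k,i} - mean_i) · (x_{k,j} - mean_j), divisor n-1 = 4:
  S[X,X] = ((1)·(1) + (4)·(4) + (0)·(0) + (-2)·(-2) + (-3)·(-3)) / 4 = 30/4 = 7.5
  S[X,Y] = ((1)·(-1.6) + (4)·(-2.6) + (0)·(2.4) + (-2)·(-0.6) + (-3)·(2.4)) / 4 = -18/4 = -4.5
  S[Y,Y] = ((-1.6)·(-1.6) + (-2.6)·(-2.6) + (2.4)·(2.4) + (-0.6)·(-0.6) + (2.4)·(2.4)) / 4 = 21.2/4 = 5.3
  S = [[7.5, -4.5],
 [-4.5, 5.3]].

Step 3 — invert S. det(S) = 7.5·5.3 - (-4.5)² = 19.5.
  S^{-1} = (1/det) · [[d, -b], [-b, a]] = [[0.2718, 0.2308],
 [0.2308, 0.3846]].

Step 4 — quadratic form (x̄ - mu_0)^T · S^{-1} · (x̄ - mu_0):
  S^{-1} · (x̄ - mu_0) = (0.7641, 0.3846),
  (x̄ - mu_0)^T · [...] = (4)·(0.7641) + (-1.4)·(0.3846) = 2.5179.

Step 5 — scale by n: T² = 5 · 2.5179 = 12.5897.

T² ≈ 12.5897


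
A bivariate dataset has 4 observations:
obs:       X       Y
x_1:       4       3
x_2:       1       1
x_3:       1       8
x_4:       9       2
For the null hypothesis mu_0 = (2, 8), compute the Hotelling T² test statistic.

Step 1 — sample mean vector:
  mean(X) = (4 + 1 + 1 + 9) / 4 = 15/4 = 3.75
  mean(Y) = (3 + 1 + 8 + 2) / 4 = 14/4 = 3.5
  x̄ = (3.75, 3.5),  deviation x̄ - mu_0 = (3.75, 3.5) - (2, 8) = (1.75, -4.5).

Step 2 — sample covariance matrix, S[i,j] = (1/(n-1)) · Σ_k (x_{k,i} - mean_i) · (x_{k,j} - mean_j), divisor n-1 = 3:
  S[X,X] = ((0.25)·(0.25) + (-2.75)·(-2.75) + (-2.75)·(-2.75) + (5.25)·(5.25)) / 3 = 42.75/3 = 14.25
  S[X,Y] = ((0.25)·(-0.5) + (-2.75)·(-2.5) + (-2.75)·(4.5) + (5.25)·(-1.5)) / 3 = -13.5/3 = -4.5
  S[Y,Y] = ((-0.5)·(-0.5) + (-2.5)·(-2.5) + (4.5)·(4.5) + (-1.5)·(-1.5)) / 3 = 29/3 = 9.6667
  S = [[14.25, -4.5],
 [-4.5, 9.6667]].

Step 3 — invert S. det(S) = 14.25·9.6667 - (-4.5)² = 117.5.
  S^{-1} = (1/det) · [[d, -b], [-b, a]] = [[0.0823, 0.0383],
 [0.0383, 0.1213]].

Step 4 — quadratic form (x̄ - mu_0)^T · S^{-1} · (x̄ - mu_0):
  S^{-1} · (x̄ - mu_0) = (-0.0284, -0.4787),
  (x̄ - mu_0)^T · [...] = (1.75)·(-0.0284) + (-4.5)·(-0.4787) = 2.1046.

Step 5 — scale by n: T² = 4 · 2.1046 = 8.4184.

T² ≈ 8.4184


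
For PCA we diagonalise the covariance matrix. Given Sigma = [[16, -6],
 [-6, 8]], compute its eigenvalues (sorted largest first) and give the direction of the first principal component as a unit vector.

Step 1 — characteristic polynomial of 2×2 Sigma:
  det(Sigma - λI) = λ² - trace · λ + det = 0.
  trace = 16 + 8 = 24, det = 16·8 - (-6)² = 92.
Step 2 — discriminant:
  Δ = trace² - 4·det = 576 - 368 = 208.
Step 3 — eigenvalues:
  λ = (trace ± √Δ)/2 = (24 ± 14.4222)/2,
  λ_1 = 19.2111,  λ_2 = 4.7889.

Step 4 — unit eigenvector for λ_1: solve (Sigma - λ_1 I)v = 0. First row:
  (16 - 19.2111)·v_x + (-6)·v_y = 0, i.e. (-3.2111)·v_x + (-6)·v_y = 0,
  so v ∝ (b, λ_1 - a) = (-6, 3.2111); multiply by -1 so the first entry is positive: u = (6, -3.2111).
  ||u|| = √((6)² + (-3.2111)²) = √(46.3112) ≈ 6.8052,
  v_1 = u/||u|| ≈ (0.8817, -0.4719) (||v_1|| = 1).

λ_1 = 19.2111,  λ_2 = 4.7889;  v_1 ≈ (0.8817, -0.4719)


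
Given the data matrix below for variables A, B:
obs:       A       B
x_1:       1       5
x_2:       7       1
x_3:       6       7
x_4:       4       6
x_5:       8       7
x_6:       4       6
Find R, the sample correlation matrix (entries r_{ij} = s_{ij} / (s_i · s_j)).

Step 1 — column means:
  mean(A) = (1 + 7 + 6 + 4 + 8 + 4) / 6 = 30/6 = 5
  mean(B) = (5 + 1 + 7 + 6 + 7 + 6) / 6 = 32/6 = 5.3333

Step 2 — sample variances and covariances s[i,j] = (1/(n-1)) · Σ_k (x_{k,i} - mean_i) · (x_{k,j} - mean_j), with n-1 = 5:
  s[A,A] = ((-4)·(-4) + (2)·(2) + (1)·(1) + (-1)·(-1) + (3)·(3) + (-1)·(-1)) / 5 = 32/5 = 6.4
  s[A,B] = ((-4)·(-0.3333) + (2)·(-4.3333) + (1)·(1.6667) + (-1)·(0.6667) + (3)·(1.6667) + (-1)·(0.6667)) / 5 = -2/5 = -0.4
  s[B,B] = ((-0.3333)·(-0.3333) + (-4.3333)·(-4.3333) + (1.6667)·(1.6667) + (0.6667)·(0.6667) + (1.6667)·(1.6667) + (0.6667)·(0.6667)) / 5 = 25.3333/5 = 5.0667
  Sample standard deviations s_i = √(s[i,i]):
  s(A) = √(6.4) = 2.5298
  s(B) = √(5.0667) = 2.2509

Step 3 — r_{ij} = s_{ij} / (s_i · s_j):
  r[A,A] = 1 (diagonal).
  r[A,B] = -0.4 / (2.5298 · 2.2509) = -0.4 / 5.6944 = -0.0702
  r[B,B] = 1 (diagonal).

R is symmetric with unit diagonal. Assembling:

R = [[1, -0.0702],
 [-0.0702, 1]]


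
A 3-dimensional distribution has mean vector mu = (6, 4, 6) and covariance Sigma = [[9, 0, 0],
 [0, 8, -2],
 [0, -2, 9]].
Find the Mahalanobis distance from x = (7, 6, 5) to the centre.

Step 1 — centre the observation: (x - mu) = (1, 2, -1).

Step 2 — invert Sigma (cofactor / det for 3×3, or solve directly):
  Sigma^{-1} = [[0.1111, 0, 0],
 [0, 0.1324, 0.0294],
 [0, 0.0294, 0.1176]].

Step 3 — form the quadratic (x - mu)^T · Sigma^{-1} · (x - mu):
  Sigma^{-1} · (x - mu) = (0.1111, 0.2353, -0.0588).
  (x - mu)^T · [Sigma^{-1} · (x - mu)] = (1)·(0.1111) + (2)·(0.2353) + (-1)·(-0.0588) = 0.6405.

Step 4 — take square root: d = √(0.6405) ≈ 0.8003.

d(x, mu) = √(0.6405) ≈ 0.8003


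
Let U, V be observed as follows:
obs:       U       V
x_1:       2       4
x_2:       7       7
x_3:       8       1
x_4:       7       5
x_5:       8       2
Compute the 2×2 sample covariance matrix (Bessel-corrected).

Step 1 — column means:
  mean(U) = (2 + 7 + 8 + 7 + 8) / 5 = 32/5 = 6.4
  mean(V) = (4 + 7 + 1 + 5 + 2) / 5 = 19/5 = 3.8

Step 2 — sample covariance S[i,j] = (1/(n-1)) · Σ_k (x_{k,i} - mean_i) · (x_{k,j} - mean_j), with n-1 = 4.
  S[U,U] = ((-4.4)·(-4.4) + (0.6)·(0.6) + (1.6)·(1.6) + (0.6)·(0.6) + (1.6)·(1.6)) / 4 = 25.2/4 = 6.3
  S[U,V] = ((-4.4)·(0.2) + (0.6)·(3.2) + (1.6)·(-2.8) + (0.6)·(1.2) + (1.6)·(-1.8)) / 4 = -5.6/4 = -1.4
  S[V,V] = ((0.2)·(0.2) + (3.2)·(3.2) + (-2.8)·(-2.8) + (1.2)·(1.2) + (-1.8)·(-1.8)) / 4 = 22.8/4 = 5.7

S is symmetric (S[j,i] = S[i,j]). Assembling:

S = [[6.3, -1.4],
 [-1.4, 5.7]]


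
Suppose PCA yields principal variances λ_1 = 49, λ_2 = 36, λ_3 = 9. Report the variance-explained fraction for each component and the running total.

Step 1 — total variance = trace(Sigma) = Σ λ_i = 49 + 36 + 9 = 94.

Step 2 — fraction explained by component i = λ_i / Σ λ:
  PC1: 49/94 = 0.5213
  PC2: 36/94 = 0.383
  PC3: 9/94 = 0.0957

Step 3 — cumulative fraction after k components = (λ_1 + ... + λ_k) / Σ λ:
  k = 1: 49/94 = 0.5213
  k = 2: (49 + 36)/94 = 85/94 = 0.9043
  k = 3: (49 + 36 + 9)/94 = 94/94 = 1

Summary (fraction, with percent):

explained: PC1 0.5213 (52.13%), PC2 0.383 (38.3%), PC3 0.0957 (9.57%);  cumulative: 0.5213, 0.9043, 1


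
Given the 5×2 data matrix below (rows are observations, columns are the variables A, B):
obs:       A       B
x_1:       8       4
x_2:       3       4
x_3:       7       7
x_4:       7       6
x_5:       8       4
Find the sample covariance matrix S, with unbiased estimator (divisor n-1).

Step 1 — column means:
  mean(A) = (8 + 3 + 7 + 7 + 8) / 5 = 33/5 = 6.6
  mean(B) = (4 + 4 + 7 + 6 + 4) / 5 = 25/5 = 5

Step 2 — sample covariance S[i,j] = (1/(n-1)) · Σ_k (x_{k,i} - mean_i) · (x_{k,j} - mean_j), with n-1 = 4.
  S[A,A] = ((1.4)·(1.4) + (-3.6)·(-3.6) + (0.4)·(0.4) + (0.4)·(0.4) + (1.4)·(1.4)) / 4 = 17.2/4 = 4.3
  S[A,B] = ((1.4)·(-1) + (-3.6)·(-1) + (0.4)·(2) + (0.4)·(1) + (1.4)·(-1)) / 4 = 2/4 = 0.5
  S[B,B] = ((-1)·(-1) + (-1)·(-1) + (2)·(2) + (1)·(1) + (-1)·(-1)) / 4 = 8/4 = 2

S is symmetric (S[j,i] = S[i,j]). Assembling:

S = [[4.3, 0.5],
 [0.5, 2]]


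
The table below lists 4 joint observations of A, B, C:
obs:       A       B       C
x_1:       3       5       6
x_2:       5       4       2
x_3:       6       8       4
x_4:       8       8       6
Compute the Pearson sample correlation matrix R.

Step 1 — column means:
  mean(A) = (3 + 5 + 6 + 8) / 4 = 22/4 = 5.5
  mean(B) = (5 + 4 + 8 + 8) / 4 = 25/4 = 6.25
  mean(C) = (6 + 2 + 4 + 6) / 4 = 18/4 = 4.5

Step 2 — sample variances and covariances s[i,j] = (1/(n-1)) · Σ_k (x_{k,i} - mean_i) · (x_{k,j} - mean_j), with n-1 = 3:
  s[A,A] = ((-2.5)·(-2.5) + (-0.5)·(-0.5) + (0.5)·(0.5) + (2.5)·(2.5)) / 3 = 13/3 = 4.3333
  s[A,B] = ((-2.5)·(-1.25) + (-0.5)·(-2.25) + (0.5)·(1.75) + (2.5)·(1.75)) / 3 = 9.5/3 = 3.1667
  s[A,C] = ((-2.5)·(1.5) + (-0.5)·(-2.5) + (0.5)·(-0.5) + (2.5)·(1.5)) / 3 = 1/3 = 0.3333
  s[B,B] = ((-1.25)·(-1.25) + (-2.25)·(-2.25) + (1.75)·(1.75) + (1.75)·(1.75)) / 3 = 12.75/3 = 4.25
  s[B,C] = ((-1.25)·(1.5) + (-2.25)·(-2.5) + (1.75)·(-0.5) + (1.75)·(1.5)) / 3 = 5.5/3 = 1.8333
  s[C,C] = ((1.5)·(1.5) + (-2.5)·(-2.5) + (-0.5)·(-0.5) + (1.5)·(1.5)) / 3 = 11/3 = 3.6667
  Sample standard deviations s_i = √(s[i,i]):
  s(A) = √(4.3333) = 2.0817
  s(B) = √(4.25) = 2.0616
  s(C) = √(3.6667) = 1.9149

Step 3 — r_{ij} = s_{ij} / (s_i · s_j):
  r[A,A] = 1 (diagonal).
  r[A,B] = 3.1667 / (2.0817 · 2.0616) = 3.1667 / 4.2915 = 0.7379
  r[A,C] = 0.3333 / (2.0817 · 1.9149) = 0.3333 / 3.9861 = 0.0836
  r[B,B] = 1 (diagonal).
  r[B,C] = 1.8333 / (2.0616 · 1.9149) = 1.8333 / 3.9476 = 0.4644
  r[C,C] = 1 (diagonal).

R is symmetric with unit diagonal. Assembling:

R = [[1, 0.7379, 0.0836],
 [0.7379, 1, 0.4644],
 [0.0836, 0.4644, 1]]


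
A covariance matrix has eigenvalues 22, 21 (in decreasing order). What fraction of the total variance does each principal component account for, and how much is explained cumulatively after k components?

Step 1 — total variance = trace(Sigma) = Σ λ_i = 22 + 21 = 43.

Step 2 — fraction explained by component i = λ_i / Σ λ:
  PC1: 22/43 = 0.5116
  PC2: 21/43 = 0.4884

Step 3 — cumulative fraction after k components = (λ_1 + ... + λ_k) / Σ λ:
  k = 1: 22/43 = 0.5116
  k = 2: (22 + 21)/43 = 43/43 = 1

Summary (fraction, with percent):

explained: PC1 0.5116 (51.16%), PC2 0.4884 (48.84%);  cumulative: 0.5116, 1


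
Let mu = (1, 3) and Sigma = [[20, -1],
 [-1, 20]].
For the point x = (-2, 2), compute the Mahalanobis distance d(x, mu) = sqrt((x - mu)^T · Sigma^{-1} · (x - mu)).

Step 1 — centre the observation: (x - mu) = (-3, -1).

Step 2 — invert Sigma. det(Sigma) = 20·20 - (-1)² = 399.
  Sigma^{-1} = (1/det) · [[d, -b], [-b, a]] = [[0.0501, 0.0025],
 [0.0025, 0.0501]].

Step 3 — form the quadratic (x - mu)^T · Sigma^{-1} · (x - mu):
  Sigma^{-1} · (x - mu) = (-0.1529, -0.0576).
  (x - mu)^T · [Sigma^{-1} · (x - mu)] = (-3)·(-0.1529) + (-1)·(-0.0576) = 0.5163.

Step 4 — take square root: d = √(0.5163) ≈ 0.7185.

d(x, mu) = √(0.5163) ≈ 0.7185


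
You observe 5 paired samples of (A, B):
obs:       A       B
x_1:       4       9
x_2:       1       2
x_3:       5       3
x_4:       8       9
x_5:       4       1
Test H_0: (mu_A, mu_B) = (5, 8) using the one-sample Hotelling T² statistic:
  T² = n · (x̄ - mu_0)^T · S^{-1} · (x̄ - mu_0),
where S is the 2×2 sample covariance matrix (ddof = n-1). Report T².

Step 1 — sample mean vector:
  mean(A) = (4 + 1 + 5 + 8 + 4) / 5 = 22/5 = 4.4
  mean(B) = (9 + 2 + 3 + 9 + 1) / 5 = 24/5 = 4.8
  x̄ = (4.4, 4.8),  deviation x̄ - mu_0 = (4.4, 4.8) - (5, 8) = (-0.6, -3.2).

Step 2 — sample covariance matrix, S[i,j] = (1/(n-1)) · Σ_k (x_{k,i} - mean_i) · (x_{k,j} - mean_j), divisor n-1 = 4:
  S[A,A] = ((-0.4)·(-0.4) + (-3.4)·(-3.4) + (0.6)·(0.6) + (3.6)·(3.6) + (-0.4)·(-0.4)) / 4 = 25.2/4 = 6.3
  S[A,B] = ((-0.4)·(4.2) + (-3.4)·(-2.8) + (0.6)·(-1.8) + (3.6)·(4.2) + (-0.4)·(-3.8)) / 4 = 23.4/4 = 5.85
  S[B,B] = ((4.2)·(4.2) + (-2.8)·(-2.8) + (-1.8)·(-1.8) + (4.2)·(4.2) + (-3.8)·(-3.8)) / 4 = 60.8/4 = 15.2
  S = [[6.3, 5.85],
 [5.85, 15.2]].

Step 3 — invert S. det(S) = 6.3·15.2 - (5.85)² = 61.5375.
  S^{-1} = (1/det) · [[d, -b], [-b, a]] = [[0.247, -0.0951],
 [-0.0951, 0.1024]].

Step 4 — quadratic form (x̄ - mu_0)^T · S^{-1} · (x̄ - mu_0):
  S^{-1} · (x̄ - mu_0) = (0.156, -0.2706),
  (x̄ - mu_0)^T · [...] = (-0.6)·(0.156) + (-3.2)·(-0.2706) = 0.7722.

Step 5 — scale by n: T² = 5 · 0.7722 = 3.8611.

T² ≈ 3.8611


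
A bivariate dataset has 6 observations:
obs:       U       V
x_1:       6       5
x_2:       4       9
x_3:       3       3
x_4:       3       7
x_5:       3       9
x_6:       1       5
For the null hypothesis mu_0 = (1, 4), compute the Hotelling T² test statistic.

Step 1 — sample mean vector:
  mean(U) = (6 + 4 + 3 + 3 + 3 + 1) / 6 = 20/6 = 3.3333
  mean(V) = (5 + 9 + 3 + 7 + 9 + 5) / 6 = 38/6 = 6.3333
  x̄ = (3.3333, 6.3333),  deviation x̄ - mu_0 = (3.3333, 6.3333) - (1, 4) = (2.3333, 2.3333).

Step 2 — sample covariance matrix, S[i,j] = (1/(n-1)) · Σ_k (x_{k,i} - mean_i) · (x_{k,j} - mean_j), divisor n-1 = 5:
  S[U,U] = ((2.6667)·(2.6667) + (0.6667)·(0.6667) + (-0.3333)·(-0.3333) + (-0.3333)·(-0.3333) + (-0.3333)·(-0.3333) + (-2.3333)·(-2.3333)) / 5 = 13.3333/5 = 2.6667
  S[U,V] = ((2.6667)·(-1.3333) + (0.6667)·(2.6667) + (-0.3333)·(-3.3333) + (-0.3333)·(0.6667) + (-0.3333)·(2.6667) + (-2.3333)·(-1.3333)) / 5 = 1.3333/5 = 0.2667
  S[V,V] = ((-1.3333)·(-1.3333) + (2.6667)·(2.6667) + (-3.3333)·(-3.3333) + (0.6667)·(0.6667) + (2.6667)·(2.6667) + (-1.3333)·(-1.3333)) / 5 = 29.3333/5 = 5.8667
  S = [[2.6667, 0.2667],
 [0.2667, 5.8667]].

Step 3 — invert S. det(S) = 2.6667·5.8667 - (0.2667)² = 15.5733.
  S^{-1} = (1/det) · [[d, -b], [-b, a]] = [[0.3767, -0.0171],
 [-0.0171, 0.1712]].

Step 4 — quadratic form (x̄ - mu_0)^T · S^{-1} · (x̄ - mu_0):
  S^{-1} · (x̄ - mu_0) = (0.839, 0.3596),
  (x̄ - mu_0)^T · [...] = (2.3333)·(0.839) + (2.3333)·(0.3596) = 2.7968.

Step 5 — scale by n: T² = 6 · 2.7968 = 16.7808.

T² ≈ 16.7808


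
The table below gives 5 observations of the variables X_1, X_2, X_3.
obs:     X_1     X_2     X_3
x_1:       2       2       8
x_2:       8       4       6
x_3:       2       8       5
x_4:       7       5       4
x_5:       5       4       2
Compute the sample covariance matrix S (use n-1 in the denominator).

Step 1 — column means:
  mean(X_1) = (2 + 8 + 2 + 7 + 5) / 5 = 24/5 = 4.8
  mean(X_2) = (2 + 4 + 8 + 5 + 4) / 5 = 23/5 = 4.6
  mean(X_3) = (8 + 6 + 5 + 4 + 2) / 5 = 25/5 = 5

Step 2 — sample covariance S[i,j] = (1/(n-1)) · Σ_k (x_{k,i} - mean_i) · (x_{k,j} - mean_j), with n-1 = 4.
  S[X_1,X_1] = ((-2.8)·(-2.8) + (3.2)·(3.2) + (-2.8)·(-2.8) + (2.2)·(2.2) + (0.2)·(0.2)) / 4 = 30.8/4 = 7.7
  S[X_1,X_2] = ((-2.8)·(-2.6) + (3.2)·(-0.6) + (-2.8)·(3.4) + (2.2)·(0.4) + (0.2)·(-0.6)) / 4 = -3.4/4 = -0.85
  S[X_1,X_3] = ((-2.8)·(3) + (3.2)·(1) + (-2.8)·(0) + (2.2)·(-1) + (0.2)·(-3)) / 4 = -8/4 = -2
  S[X_2,X_2] = ((-2.6)·(-2.6) + (-0.6)·(-0.6) + (3.4)·(3.4) + (0.4)·(0.4) + (-0.6)·(-0.6)) / 4 = 19.2/4 = 4.8
  S[X_2,X_3] = ((-2.6)·(3) + (-0.6)·(1) + (3.4)·(0) + (0.4)·(-1) + (-0.6)·(-3)) / 4 = -7/4 = -1.75
  S[X_3,X_3] = ((3)·(3) + (1)·(1) + (0)·(0) + (-1)·(-1) + (-3)·(-3)) / 4 = 20/4 = 5

S is symmetric (S[j,i] = S[i,j]). Assembling:

S = [[7.7, -0.85, -2],
 [-0.85, 4.8, -1.75],
 [-2, -1.75, 5]]


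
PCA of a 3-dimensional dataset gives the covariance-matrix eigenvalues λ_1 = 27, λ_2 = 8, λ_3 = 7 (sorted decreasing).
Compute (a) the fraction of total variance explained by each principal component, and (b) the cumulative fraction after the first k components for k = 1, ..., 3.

Step 1 — total variance = trace(Sigma) = Σ λ_i = 27 + 8 + 7 = 42.

Step 2 — fraction explained by component i = λ_i / Σ λ:
  PC1: 27/42 = 0.6429
  PC2: 8/42 = 0.1905
  PC3: 7/42 = 0.1667

Step 3 — cumulative fraction after k components = (λ_1 + ... + λ_k) / Σ λ:
  k = 1: 27/42 = 0.6429
  k = 2: (27 + 8)/42 = 35/42 = 0.8333
  k = 3: (27 + 8 + 7)/42 = 42/42 = 1

Summary (fraction, with percent):

explained: PC1 0.6429 (64.29%), PC2 0.1905 (19.05%), PC3 0.1667 (16.67%);  cumulative: 0.6429, 0.8333, 1


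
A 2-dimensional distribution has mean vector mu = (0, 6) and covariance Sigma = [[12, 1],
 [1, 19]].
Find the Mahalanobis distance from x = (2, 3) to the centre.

Step 1 — centre the observation: (x - mu) = (2, -3).

Step 2 — invert Sigma. det(Sigma) = 12·19 - (1)² = 227.
  Sigma^{-1} = (1/det) · [[d, -b], [-b, a]] = [[0.0837, -0.0044],
 [-0.0044, 0.0529]].

Step 3 — form the quadratic (x - mu)^T · Sigma^{-1} · (x - mu):
  Sigma^{-1} · (x - mu) = (0.1806, -0.1674).
  (x - mu)^T · [Sigma^{-1} · (x - mu)] = (2)·(0.1806) + (-3)·(-0.1674) = 0.8634.

Step 4 — take square root: d = √(0.8634) ≈ 0.9292.

d(x, mu) = √(0.8634) ≈ 0.9292


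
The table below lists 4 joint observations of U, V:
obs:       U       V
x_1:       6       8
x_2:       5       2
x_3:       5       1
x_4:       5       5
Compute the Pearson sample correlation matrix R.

Step 1 — column means:
  mean(U) = (6 + 5 + 5 + 5) / 4 = 21/4 = 5.25
  mean(V) = (8 + 2 + 1 + 5) / 4 = 16/4 = 4

Step 2 — sample variances and covariances s[i,j] = (1/(n-1)) · Σ_k (x_{k,i} - mean_i) · (x_{k,j} - mean_j), with n-1 = 3:
  s[U,U] = ((0.75)·(0.75) + (-0.25)·(-0.25) + (-0.25)·(-0.25) + (-0.25)·(-0.25)) / 3 = 0.75/3 = 0.25
  s[U,V] = ((0.75)·(4) + (-0.25)·(-2) + (-0.25)·(-3) + (-0.25)·(1)) / 3 = 4/3 = 1.3333
  s[V,V] = ((4)·(4) + (-2)·(-2) + (-3)·(-3) + (1)·(1)) / 3 = 30/3 = 10
  Sample standard deviations s_i = √(s[i,i]):
  s(U) = √(0.25) = 0.5
  s(V) = √(10) = 3.1623

Step 3 — r_{ij} = s_{ij} / (s_i · s_j):
  r[U,U] = 1 (diagonal).
  r[U,V] = 1.3333 / (0.5 · 3.1623) = 1.3333 / 1.5811 = 0.8433
  r[V,V] = 1 (diagonal).

R is symmetric with unit diagonal. Assembling:

R = [[1, 0.8433],
 [0.8433, 1]]


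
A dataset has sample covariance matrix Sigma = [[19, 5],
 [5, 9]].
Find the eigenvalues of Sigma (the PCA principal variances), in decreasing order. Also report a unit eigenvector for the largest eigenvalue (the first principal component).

Step 1 — characteristic polynomial of 2×2 Sigma:
  det(Sigma - λI) = λ² - trace · λ + det = 0.
  trace = 19 + 9 = 28, det = 19·9 - (5)² = 146.
Step 2 — discriminant:
  Δ = trace² - 4·det = 784 - 584 = 200.
Step 3 — eigenvalues:
  λ = (trace ± √Δ)/2 = (28 ± 14.1421)/2,
  λ_1 = 21.0711,  λ_2 = 6.9289.

Step 4 — unit eigenvector for λ_1: solve (Sigma - λ_1 I)v = 0. First row:
  (19 - 21.0711)·v_x + (5)·v_y = 0, i.e. (-2.0711)·v_x + (5)·v_y = 0,
  so v ∝ (b, λ_1 - a) = (5, 2.0711) = u.
  ||u|| = √((5)² + (2.0711)²) = √(29.2893) ≈ 5.412,
  v_1 = u/||u|| ≈ (0.9239, 0.3827) (||v_1|| = 1).

λ_1 = 21.0711,  λ_2 = 6.9289;  v_1 ≈ (0.9239, 0.3827)


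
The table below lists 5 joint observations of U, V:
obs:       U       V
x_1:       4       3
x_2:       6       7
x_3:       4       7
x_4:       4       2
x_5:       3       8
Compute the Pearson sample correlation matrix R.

Step 1 — column means:
  mean(U) = (4 + 6 + 4 + 4 + 3) / 5 = 21/5 = 4.2
  mean(V) = (3 + 7 + 7 + 2 + 8) / 5 = 27/5 = 5.4

Step 2 — sample variances and covariances s[i,j] = (1/(n-1)) · Σ_k (x_{k,i} - mean_i) · (x_{k,j} - mean_j), with n-1 = 4:
  s[U,U] = ((-0.2)·(-0.2) + (1.8)·(1.8) + (-0.2)·(-0.2) + (-0.2)·(-0.2) + (-1.2)·(-1.2)) / 4 = 4.8/4 = 1.2
  s[U,V] = ((-0.2)·(-2.4) + (1.8)·(1.6) + (-0.2)·(1.6) + (-0.2)·(-3.4) + (-1.2)·(2.6)) / 4 = 0.6/4 = 0.15
  s[V,V] = ((-2.4)·(-2.4) + (1.6)·(1.6) + (1.6)·(1.6) + (-3.4)·(-3.4) + (2.6)·(2.6)) / 4 = 29.2/4 = 7.3
  Sample standard deviations s_i = √(s[i,i]):
  s(U) = √(1.2) = 1.0954
  s(V) = √(7.3) = 2.7019

Step 3 — r_{ij} = s_{ij} / (s_i · s_j):
  r[U,U] = 1 (diagonal).
  r[U,V] = 0.15 / (1.0954 · 2.7019) = 0.15 / 2.9597 = 0.0507
  r[V,V] = 1 (diagonal).

R is symmetric with unit diagonal. Assembling:

R = [[1, 0.0507],
 [0.0507, 1]]


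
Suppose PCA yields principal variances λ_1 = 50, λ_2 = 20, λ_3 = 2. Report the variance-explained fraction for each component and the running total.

Step 1 — total variance = trace(Sigma) = Σ λ_i = 50 + 20 + 2 = 72.

Step 2 — fraction explained by component i = λ_i / Σ λ:
  PC1: 50/72 = 0.6944
  PC2: 20/72 = 0.2778
  PC3: 2/72 = 0.0278

Step 3 — cumulative fraction after k components = (λ_1 + ... + λ_k) / Σ λ:
  k = 1: 50/72 = 0.6944
  k = 2: (50 + 20)/72 = 70/72 = 0.9722
  k = 3: (50 + 20 + 2)/72 = 72/72 = 1

Summary (fraction, with percent):

explained: PC1 0.6944 (69.44%), PC2 0.2778 (27.78%), PC3 0.0278 (2.78%);  cumulative: 0.6944, 0.9722, 1


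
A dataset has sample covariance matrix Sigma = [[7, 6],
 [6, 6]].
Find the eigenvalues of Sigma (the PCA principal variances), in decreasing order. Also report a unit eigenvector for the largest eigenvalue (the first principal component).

Step 1 — characteristic polynomial of 2×2 Sigma:
  det(Sigma - λI) = λ² - trace · λ + det = 0.
  trace = 7 + 6 = 13, det = 7·6 - (6)² = 6.
Step 2 — discriminant:
  Δ = trace² - 4·det = 169 - 24 = 145.
Step 3 — eigenvalues:
  λ = (trace ± √Δ)/2 = (13 ± 12.0416)/2,
  λ_1 = 12.5208,  λ_2 = 0.4792.

Step 4 — unit eigenvector for λ_1: solve (Sigma - λ_1 I)v = 0. First row:
  (7 - 12.5208)·v_x + (6)·v_y = 0, i.e. (-5.5208)·v_x + (6)·v_y = 0,
  so v ∝ (b, λ_1 - a) = (6, 5.5208) = u.
  ||u|| = √((6)² + (5.5208)²) = √(66.4792) ≈ 8.1535,
  v_1 = u/||u|| ≈ (0.7359, 0.6771) (||v_1|| = 1).

λ_1 = 12.5208,  λ_2 = 0.4792;  v_1 ≈ (0.7359, 0.6771)


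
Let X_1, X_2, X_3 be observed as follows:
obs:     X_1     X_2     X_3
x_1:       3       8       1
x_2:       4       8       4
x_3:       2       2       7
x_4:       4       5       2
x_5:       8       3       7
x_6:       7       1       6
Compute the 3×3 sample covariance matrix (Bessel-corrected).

Step 1 — column means:
  mean(X_1) = (3 + 4 + 2 + 4 + 8 + 7) / 6 = 28/6 = 4.6667
  mean(X_2) = (8 + 8 + 2 + 5 + 3 + 1) / 6 = 27/6 = 4.5
  mean(X_3) = (1 + 4 + 7 + 2 + 7 + 6) / 6 = 27/6 = 4.5

Step 2 — sample covariance S[i,j] = (1/(n-1)) · Σ_k (x_{k,i} - mean_i) · (x_{k,j} - mean_j), with n-1 = 5.
  S[X_1,X_1] = ((-1.6667)·(-1.6667) + (-0.6667)·(-0.6667) + (-2.6667)·(-2.6667) + (-0.6667)·(-0.6667) + (3.3333)·(3.3333) + (2.3333)·(2.3333)) / 5 = 27.3333/5 = 5.4667
  S[X_1,X_2] = ((-1.6667)·(3.5) + (-0.6667)·(3.5) + (-2.6667)·(-2.5) + (-0.6667)·(0.5) + (3.3333)·(-1.5) + (2.3333)·(-3.5)) / 5 = -15/5 = -3
  S[X_1,X_3] = ((-1.6667)·(-3.5) + (-0.6667)·(-0.5) + (-2.6667)·(2.5) + (-0.6667)·(-2.5) + (3.3333)·(2.5) + (2.3333)·(1.5)) / 5 = 13/5 = 2.6
  S[X_2,X_2] = ((3.5)·(3.5) + (3.5)·(3.5) + (-2.5)·(-2.5) + (0.5)·(0.5) + (-1.5)·(-1.5) + (-3.5)·(-3.5)) / 5 = 45.5/5 = 9.1
  S[X_2,X_3] = ((3.5)·(-3.5) + (3.5)·(-0.5) + (-2.5)·(2.5) + (0.5)·(-2.5) + (-1.5)·(2.5) + (-3.5)·(1.5)) / 5 = -30.5/5 = -6.1
  S[X_3,X_3] = ((-3.5)·(-3.5) + (-0.5)·(-0.5) + (2.5)·(2.5) + (-2.5)·(-2.5) + (2.5)·(2.5) + (1.5)·(1.5)) / 5 = 33.5/5 = 6.7

S is symmetric (S[j,i] = S[i,j]). Assembling:

S = [[5.4667, -3, 2.6],
 [-3, 9.1, -6.1],
 [2.6, -6.1, 6.7]]


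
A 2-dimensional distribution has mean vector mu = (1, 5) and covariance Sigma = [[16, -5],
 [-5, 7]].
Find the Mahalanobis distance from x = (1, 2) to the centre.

Step 1 — centre the observation: (x - mu) = (0, -3).

Step 2 — invert Sigma. det(Sigma) = 16·7 - (-5)² = 87.
  Sigma^{-1} = (1/det) · [[d, -b], [-b, a]] = [[0.0805, 0.0575],
 [0.0575, 0.1839]].

Step 3 — form the quadratic (x - mu)^T · Sigma^{-1} · (x - mu):
  Sigma^{-1} · (x - mu) = (-0.1724, -0.5517).
  (x - mu)^T · [Sigma^{-1} · (x - mu)] = (0)·(-0.1724) + (-3)·(-0.5517) = 1.6552.

Step 4 — take square root: d = √(1.6552) ≈ 1.2865.

d(x, mu) = √(1.6552) ≈ 1.2865


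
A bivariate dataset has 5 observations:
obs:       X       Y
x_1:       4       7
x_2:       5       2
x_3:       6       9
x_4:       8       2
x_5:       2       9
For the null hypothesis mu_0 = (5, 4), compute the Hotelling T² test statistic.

Step 1 — sample mean vector:
  mean(X) = (4 + 5 + 6 + 8 + 2) / 5 = 25/5 = 5
  mean(Y) = (7 + 2 + 9 + 2 + 9) / 5 = 29/5 = 5.8
  x̄ = (5, 5.8),  deviation x̄ - mu_0 = (5, 5.8) - (5, 4) = (0, 1.8).

Step 2 — sample covariance matrix, S[i,j] = (1/(n-1)) · Σ_k (x_{k,i} - mean_i) · (x_{k,j} - mean_j), divisor n-1 = 4:
  S[X,X] = ((-1)·(-1) + (0)·(0) + (1)·(1) + (3)·(3) + (-3)·(-3)) / 4 = 20/4 = 5
  S[X,Y] = ((-1)·(1.2) + (0)·(-3.8) + (1)·(3.2) + (3)·(-3.8) + (-3)·(3.2)) / 4 = -19/4 = -4.75
  S[Y,Y] = ((1.2)·(1.2) + (-3.8)·(-3.8) + (3.2)·(3.2) + (-3.8)·(-3.8) + (3.2)·(3.2)) / 4 = 50.8/4 = 12.7
  S = [[5, -4.75],
 [-4.75, 12.7]].

Step 3 — invert S. det(S) = 5·12.7 - (-4.75)² = 40.9375.
  S^{-1} = (1/det) · [[d, -b], [-b, a]] = [[0.3102, 0.116],
 [0.116, 0.1221]].

Step 4 — quadratic form (x̄ - mu_0)^T · S^{-1} · (x̄ - mu_0):
  S^{-1} · (x̄ - mu_0) = (0.2089, 0.2198),
  (x̄ - mu_0)^T · [...] = (0)·(0.2089) + (1.8)·(0.2198) = 0.3957.

Step 5 — scale by n: T² = 5 · 0.3957 = 1.9786.

T² ≈ 1.9786


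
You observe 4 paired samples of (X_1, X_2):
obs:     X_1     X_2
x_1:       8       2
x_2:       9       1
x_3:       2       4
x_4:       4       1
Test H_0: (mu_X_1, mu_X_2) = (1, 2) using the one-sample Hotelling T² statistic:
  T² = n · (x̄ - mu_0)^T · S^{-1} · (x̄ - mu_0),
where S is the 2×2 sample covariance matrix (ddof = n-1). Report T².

Step 1 — sample mean vector:
  mean(X_1) = (8 + 9 + 2 + 4) / 4 = 23/4 = 5.75
  mean(X_2) = (2 + 1 + 4 + 1) / 4 = 8/4 = 2
  x̄ = (5.75, 2),  deviation x̄ - mu_0 = (5.75, 2) - (1, 2) = (4.75, 0).

Step 2 — sample covariance matrix, S[i,j] = (1/(n-1)) · Σ_k (x_{k,i} - mean_i) · (x_{k,j} - mean_j), divisor n-1 = 3:
  S[X_1,X_1] = ((2.25)·(2.25) + (3.25)·(3.25) + (-3.75)·(-3.75) + (-1.75)·(-1.75)) / 3 = 32.75/3 = 10.9167
  S[X_1,X_2] = ((2.25)·(0) + (3.25)·(-1) + (-3.75)·(2) + (-1.75)·(-1)) / 3 = -9/3 = -3
  S[X_2,X_2] = ((0)·(0) + (-1)·(-1) + (2)·(2) + (-1)·(-1)) / 3 = 6/3 = 2
  S = [[10.9167, -3],
 [-3, 2]].

Step 3 — invert S. det(S) = 10.9167·2 - (-3)² = 12.8333.
  S^{-1} = (1/det) · [[d, -b], [-b, a]] = [[0.1558, 0.2338],
 [0.2338, 0.8506]].

Step 4 — quadratic form (x̄ - mu_0)^T · S^{-1} · (x̄ - mu_0):
  S^{-1} · (x̄ - mu_0) = (0.7403, 1.1104),
  (x̄ - mu_0)^T · [...] = (4.75)·(0.7403) + (0)·(1.1104) = 3.5162.

Step 5 — scale by n: T² = 4 · 3.5162 = 14.0649.

T² ≈ 14.0649


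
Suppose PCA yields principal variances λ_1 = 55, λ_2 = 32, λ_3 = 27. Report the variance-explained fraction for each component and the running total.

Step 1 — total variance = trace(Sigma) = Σ λ_i = 55 + 32 + 27 = 114.

Step 2 — fraction explained by component i = λ_i / Σ λ:
  PC1: 55/114 = 0.4825
  PC2: 32/114 = 0.2807
  PC3: 27/114 = 0.2368

Step 3 — cumulative fraction after k components = (λ_1 + ... + λ_k) / Σ λ:
  k = 1: 55/114 = 0.4825
  k = 2: (55 + 32)/114 = 87/114 = 0.7632
  k = 3: (55 + 32 + 27)/114 = 114/114 = 1

Summary (fraction, with percent):

explained: PC1 0.4825 (48.25%), PC2 0.2807 (28.07%), PC3 0.2368 (23.68%);  cumulative: 0.4825, 0.7632, 1


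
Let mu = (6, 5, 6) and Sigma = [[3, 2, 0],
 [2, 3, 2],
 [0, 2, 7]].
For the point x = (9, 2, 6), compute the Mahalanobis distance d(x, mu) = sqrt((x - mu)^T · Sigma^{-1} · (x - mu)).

Step 1 — centre the observation: (x - mu) = (3, -3, 0).

Step 2 — invert Sigma (cofactor / det for 3×3, or solve directly):
  Sigma^{-1} = [[0.7391, -0.6087, 0.1739],
 [-0.6087, 0.913, -0.2609],
 [0.1739, -0.2609, 0.2174]].

Step 3 — form the quadratic (x - mu)^T · Sigma^{-1} · (x - mu):
  Sigma^{-1} · (x - mu) = (4.0435, -4.5652, 1.3043).
  (x - mu)^T · [Sigma^{-1} · (x - mu)] = (3)·(4.0435) + (-3)·(-4.5652) + (0)·(1.3043) = 25.8261.

Step 4 — take square root: d = √(25.8261) ≈ 5.0819.

d(x, mu) = √(25.8261) ≈ 5.0819


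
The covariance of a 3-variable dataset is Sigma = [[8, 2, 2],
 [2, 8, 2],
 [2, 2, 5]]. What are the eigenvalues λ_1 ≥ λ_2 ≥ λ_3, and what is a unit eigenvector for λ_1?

Step 1 — characteristic polynomial p(λ) = det(λI - Sigma) = λ³ - tr·λ² + c_1·λ - det, where tr = trace, c_1 = sum of the principal 2×2 minors, det = det(Sigma):
  tr = 8 + 8 + 5 = 21,
  c_1 = (8·8 - (2)²) + (8·5 - (2)²) + (8·5 - (2)²) = 60 + 36 + 36 = 132,
  det = 8·(8·5 - (2)²) - (2)·((2)·5 - (2)·(2)) + (2)·((2)·(2) - 8·(2)) = 8·(36) - (2)·(6) + (2)·(-12) = 252.
  So p(λ) = λ³ - 21λ² + 132λ - 252.
Step 2 — look for an integer root (rational root theorem: any rational root is an integer divisor of 252). Testing λ = 6:
  p(6) = 216 - 756 + 792 - 252 = 0  ✓
  Dividing out (λ - 6): p(λ) = (λ - 6)(λ² - 15λ + 42).
Step 3 — remaining eigenvalues from the quadratic λ² - 15λ + 42 = 0:
  Δ = 15² - 4·42 = 225 - 168 = 57,  λ = (15 ± √57)/2 = (15 ± 7.5498)/2 ≈ 11.2749 or 3.7251.
  Sorted: λ_1 = 11.2749,  λ_2 = 6,  λ_3 = 3.7251  (check: sum = 21 = tr ✓).

Step 4 — unit eigenvector for λ_1 ≈ 11.2749: v spans the null space of (Sigma - λ_1 I), whose rows are
  r_1 = (-3.2749, 2, 2),  r_2 = (2, -3.2749, 2),  r_3 = (2, 2, -6.2749).
  v is orthogonal to every row, so take v ∝ r_1 × r_2 = ((2)·(2) - (2)·(-3.2749), (2)·(2) - (-3.2749)·(2), (-3.2749)·(-3.2749) - (2)·(2)) ≈ (10.5498, 10.5498, 6.7251).
  Let u = (10.5498, 10.5498, 6.7251).
  ||u|| = √((10.5498)² + (10.5498)² + (6.7251)²) = √(267.8248) ≈ 16.3654,  v_1 = u/||u|| ≈ (0.6446, 0.6446, 0.4109) (||v_1|| = 1).

λ_1 = 11.2749,  λ_2 = 6,  λ_3 = 3.7251;  v_1 ≈ (0.6446, 0.6446, 0.4109)


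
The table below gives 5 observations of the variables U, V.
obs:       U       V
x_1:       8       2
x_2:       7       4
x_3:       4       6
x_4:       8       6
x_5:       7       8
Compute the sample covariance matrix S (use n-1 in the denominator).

Step 1 — column means:
  mean(U) = (8 + 7 + 4 + 8 + 7) / 5 = 34/5 = 6.8
  mean(V) = (2 + 4 + 6 + 6 + 8) / 5 = 26/5 = 5.2

Step 2 — sample covariance S[i,j] = (1/(n-1)) · Σ_k (x_{k,i} - mean_i) · (x_{k,j} - mean_j), with n-1 = 4.
  S[U,U] = ((1.2)·(1.2) + (0.2)·(0.2) + (-2.8)·(-2.8) + (1.2)·(1.2) + (0.2)·(0.2)) / 4 = 10.8/4 = 2.7
  S[U,V] = ((1.2)·(-3.2) + (0.2)·(-1.2) + (-2.8)·(0.8) + (1.2)·(0.8) + (0.2)·(2.8)) / 4 = -4.8/4 = -1.2
  S[V,V] = ((-3.2)·(-3.2) + (-1.2)·(-1.2) + (0.8)·(0.8) + (0.8)·(0.8) + (2.8)·(2.8)) / 4 = 20.8/4 = 5.2

S is symmetric (S[j,i] = S[i,j]). Assembling:

S = [[2.7, -1.2],
 [-1.2, 5.2]]


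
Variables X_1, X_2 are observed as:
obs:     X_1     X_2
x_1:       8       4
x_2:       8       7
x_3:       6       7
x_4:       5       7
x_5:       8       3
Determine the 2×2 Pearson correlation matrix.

Step 1 — column means:
  mean(X_1) = (8 + 8 + 6 + 5 + 8) / 5 = 35/5 = 7
  mean(X_2) = (4 + 7 + 7 + 7 + 3) / 5 = 28/5 = 5.6

Step 2 — sample variances and covariances s[i,j] = (1/(n-1)) · Σ_k (x_{k,i} - mean_i) · (x_{k,j} - mean_j), with n-1 = 4:
  s[X_1,X_1] = ((1)·(1) + (1)·(1) + (-1)·(-1) + (-2)·(-2) + (1)·(1)) / 4 = 8/4 = 2
  s[X_1,X_2] = ((1)·(-1.6) + (1)·(1.4) + (-1)·(1.4) + (-2)·(1.4) + (1)·(-2.6)) / 4 = -7/4 = -1.75
  s[X_2,X_2] = ((-1.6)·(-1.6) + (1.4)·(1.4) + (1.4)·(1.4) + (1.4)·(1.4) + (-2.6)·(-2.6)) / 4 = 15.2/4 = 3.8
  Sample standard deviations s_i = √(s[i,i]):
  s(X_1) = √(2) = 1.4142
  s(X_2) = √(3.8) = 1.9494

Step 3 — r_{ij} = s_{ij} / (s_i · s_j):
  r[X_1,X_1] = 1 (diagonal).
  r[X_1,X_2] = -1.75 / (1.4142 · 1.9494) = -1.75 / 2.7568 = -0.6348
  r[X_2,X_2] = 1 (diagonal).

R is symmetric with unit diagonal. Assembling:

R = [[1, -0.6348],
 [-0.6348, 1]]


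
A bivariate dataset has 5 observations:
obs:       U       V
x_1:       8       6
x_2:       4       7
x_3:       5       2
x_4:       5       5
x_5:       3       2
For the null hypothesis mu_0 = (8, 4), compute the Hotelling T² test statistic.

Step 1 — sample mean vector:
  mean(U) = (8 + 4 + 5 + 5 + 3) / 5 = 25/5 = 5
  mean(V) = (6 + 7 + 2 + 5 + 2) / 5 = 22/5 = 4.4
  x̄ = (5, 4.4),  deviation x̄ - mu_0 = (5, 4.4) - (8, 4) = (-3, 0.4).

Step 2 — sample covariance matrix, S[i,j] = (1/(n-1)) · Σ_k (x_{k,i} - mean_i) · (x_{k,j} - mean_j), divisor n-1 = 4:
  S[U,U] = ((3)·(3) + (-1)·(-1) + (0)·(0) + (0)·(0) + (-2)·(-2)) / 4 = 14/4 = 3.5
  S[U,V] = ((3)·(1.6) + (-1)·(2.6) + (0)·(-2.4) + (0)·(0.6) + (-2)·(-2.4)) / 4 = 7/4 = 1.75
  S[V,V] = ((1.6)·(1.6) + (2.6)·(2.6) + (-2.4)·(-2.4) + (0.6)·(0.6) + (-2.4)·(-2.4)) / 4 = 21.2/4 = 5.3
  S = [[3.5, 1.75],
 [1.75, 5.3]].

Step 3 — invert S. det(S) = 3.5·5.3 - (1.75)² = 15.4875.
  S^{-1} = (1/det) · [[d, -b], [-b, a]] = [[0.3422, -0.113],
 [-0.113, 0.226]].

Step 4 — quadratic form (x̄ - mu_0)^T · S^{-1} · (x̄ - mu_0):
  S^{-1} · (x̄ - mu_0) = (-1.0718, 0.4294),
  (x̄ - mu_0)^T · [...] = (-3)·(-1.0718) + (0.4)·(0.4294) = 3.3872.

Step 5 — scale by n: T² = 5 · 3.3872 = 16.9362.

T² ≈ 16.9362


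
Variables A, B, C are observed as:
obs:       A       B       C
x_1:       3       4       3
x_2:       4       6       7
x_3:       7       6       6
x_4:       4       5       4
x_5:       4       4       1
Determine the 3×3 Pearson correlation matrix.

Step 1 — column means:
  mean(A) = (3 + 4 + 7 + 4 + 4) / 5 = 22/5 = 4.4
  mean(B) = (4 + 6 + 6 + 5 + 4) / 5 = 25/5 = 5
  mean(C) = (3 + 7 + 6 + 4 + 1) / 5 = 21/5 = 4.2

Step 2 — sample variances and covariances s[i,j] = (1/(n-1)) · Σ_k (x_{k,i} - mean_i) · (x_{k,j} - mean_j), with n-1 = 4:
  s[A,A] = ((-1.4)·(-1.4) + (-0.4)·(-0.4) + (2.6)·(2.6) + (-0.4)·(-0.4) + (-0.4)·(-0.4)) / 4 = 9.2/4 = 2.3
  s[A,B] = ((-1.4)·(-1) + (-0.4)·(1) + (2.6)·(1) + (-0.4)·(0) + (-0.4)·(-1)) / 4 = 4/4 = 1
  s[A,C] = ((-1.4)·(-1.2) + (-0.4)·(2.8) + (2.6)·(1.8) + (-0.4)·(-0.2) + (-0.4)·(-3.2)) / 4 = 6.6/4 = 1.65
  s[B,B] = ((-1)·(-1) + (1)·(1) + (1)·(1) + (0)·(0) + (-1)·(-1)) / 4 = 4/4 = 1
  s[B,C] = ((-1)·(-1.2) + (1)·(2.8) + (1)·(1.8) + (0)·(-0.2) + (-1)·(-3.2)) / 4 = 9/4 = 2.25
  s[C,C] = ((-1.2)·(-1.2) + (2.8)·(2.8) + (1.8)·(1.8) + (-0.2)·(-0.2) + (-3.2)·(-3.2)) / 4 = 22.8/4 = 5.7
  Sample standard deviations s_i = √(s[i,i]):
  s(A) = √(2.3) = 1.5166
  s(B) = √(1) = 1
  s(C) = √(5.7) = 2.3875

Step 3 — r_{ij} = s_{ij} / (s_i · s_j):
  r[A,A] = 1 (diagonal).
  r[A,B] = 1 / (1.5166 · 1) = 1 / 1.5166 = 0.6594
  r[A,C] = 1.65 / (1.5166 · 2.3875) = 1.65 / 3.6208 = 0.4557
  r[B,B] = 1 (diagonal).
  r[B,C] = 2.25 / (1 · 2.3875) = 2.25 / 2.3875 = 0.9424
  r[C,C] = 1 (diagonal).

R is symmetric with unit diagonal. Assembling:

R = [[1, 0.6594, 0.4557],
 [0.6594, 1, 0.9424],
 [0.4557, 0.9424, 1]]


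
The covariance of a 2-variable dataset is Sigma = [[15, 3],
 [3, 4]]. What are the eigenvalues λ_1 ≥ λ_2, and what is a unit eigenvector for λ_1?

Step 1 — characteristic polynomial of 2×2 Sigma:
  det(Sigma - λI) = λ² - trace · λ + det = 0.
  trace = 15 + 4 = 19, det = 15·4 - (3)² = 51.
Step 2 — discriminant:
  Δ = trace² - 4·det = 361 - 204 = 157.
Step 3 — eigenvalues:
  λ = (trace ± √Δ)/2 = (19 ± 12.53)/2,
  λ_1 = 15.765,  λ_2 = 3.235.

Step 4 — unit eigenvector for λ_1: solve (Sigma - λ_1 I)v = 0. First row:
  (15 - 15.765)·v_x + (3)·v_y = 0, i.e. (-0.765)·v_x + (3)·v_y = 0,
  so v ∝ (b, λ_1 - a) = (3, 0.765) = u.
  ||u|| = √((3)² + (0.765)²) = √(9.5852) ≈ 3.096,
  v_1 = u/||u|| ≈ (0.969, 0.2471) (||v_1|| = 1).

λ_1 = 15.765,  λ_2 = 3.235;  v_1 ≈ (0.969, 0.2471)


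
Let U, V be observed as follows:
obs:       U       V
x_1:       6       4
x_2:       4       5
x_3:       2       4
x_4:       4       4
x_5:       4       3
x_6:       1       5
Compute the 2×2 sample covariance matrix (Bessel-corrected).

Step 1 — column means:
  mean(U) = (6 + 4 + 2 + 4 + 4 + 1) / 6 = 21/6 = 3.5
  mean(V) = (4 + 5 + 4 + 4 + 3 + 5) / 6 = 25/6 = 4.1667

Step 2 — sample covariance S[i,j] = (1/(n-1)) · Σ_k (x_{k,i} - mean_i) · (x_{k,j} - mean_j), with n-1 = 5.
  S[U,U] = ((2.5)·(2.5) + (0.5)·(0.5) + (-1.5)·(-1.5) + (0.5)·(0.5) + (0.5)·(0.5) + (-2.5)·(-2.5)) / 5 = 15.5/5 = 3.1
  S[U,V] = ((2.5)·(-0.1667) + (0.5)·(0.8333) + (-1.5)·(-0.1667) + (0.5)·(-0.1667) + (0.5)·(-1.1667) + (-2.5)·(0.8333)) / 5 = -2.5/5 = -0.5
  S[V,V] = ((-0.1667)·(-0.1667) + (0.8333)·(0.8333) + (-0.1667)·(-0.1667) + (-0.1667)·(-0.1667) + (-1.1667)·(-1.1667) + (0.8333)·(0.8333)) / 5 = 2.8333/5 = 0.5667

S is symmetric (S[j,i] = S[i,j]). Assembling:

S = [[3.1, -0.5],
 [-0.5, 0.5667]]
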